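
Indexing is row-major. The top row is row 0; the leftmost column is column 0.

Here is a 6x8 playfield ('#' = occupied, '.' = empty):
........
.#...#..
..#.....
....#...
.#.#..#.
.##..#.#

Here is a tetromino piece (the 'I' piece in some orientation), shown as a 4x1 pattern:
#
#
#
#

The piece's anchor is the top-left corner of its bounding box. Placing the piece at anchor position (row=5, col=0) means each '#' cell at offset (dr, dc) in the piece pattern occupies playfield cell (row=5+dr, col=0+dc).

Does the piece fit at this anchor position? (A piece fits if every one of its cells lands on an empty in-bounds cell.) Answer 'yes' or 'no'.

Check each piece cell at anchor (5, 0):
  offset (0,0) -> (5,0): empty -> OK
  offset (1,0) -> (6,0): out of bounds -> FAIL
  offset (2,0) -> (7,0): out of bounds -> FAIL
  offset (3,0) -> (8,0): out of bounds -> FAIL
All cells valid: no

Answer: no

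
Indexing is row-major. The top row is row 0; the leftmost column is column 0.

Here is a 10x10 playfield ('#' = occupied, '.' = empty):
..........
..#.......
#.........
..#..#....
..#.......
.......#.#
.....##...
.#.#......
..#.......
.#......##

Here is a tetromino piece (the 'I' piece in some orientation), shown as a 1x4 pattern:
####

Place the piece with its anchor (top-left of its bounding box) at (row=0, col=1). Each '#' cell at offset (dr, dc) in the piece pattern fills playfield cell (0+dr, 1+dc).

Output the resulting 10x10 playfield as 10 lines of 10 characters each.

Fill (0+0,1+0) = (0,1)
Fill (0+0,1+1) = (0,2)
Fill (0+0,1+2) = (0,3)
Fill (0+0,1+3) = (0,4)

Answer: .####.....
..#.......
#.........
..#..#....
..#.......
.......#.#
.....##...
.#.#......
..#.......
.#......##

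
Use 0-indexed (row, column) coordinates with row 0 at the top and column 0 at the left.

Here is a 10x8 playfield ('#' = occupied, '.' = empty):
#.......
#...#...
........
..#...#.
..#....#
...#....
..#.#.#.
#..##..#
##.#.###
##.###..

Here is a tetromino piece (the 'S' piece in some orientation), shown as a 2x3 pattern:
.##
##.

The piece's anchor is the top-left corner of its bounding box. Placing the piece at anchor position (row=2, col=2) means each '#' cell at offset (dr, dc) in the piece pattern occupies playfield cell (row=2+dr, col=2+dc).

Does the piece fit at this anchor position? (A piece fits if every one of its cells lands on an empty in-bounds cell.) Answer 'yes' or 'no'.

Check each piece cell at anchor (2, 2):
  offset (0,1) -> (2,3): empty -> OK
  offset (0,2) -> (2,4): empty -> OK
  offset (1,0) -> (3,2): occupied ('#') -> FAIL
  offset (1,1) -> (3,3): empty -> OK
All cells valid: no

Answer: no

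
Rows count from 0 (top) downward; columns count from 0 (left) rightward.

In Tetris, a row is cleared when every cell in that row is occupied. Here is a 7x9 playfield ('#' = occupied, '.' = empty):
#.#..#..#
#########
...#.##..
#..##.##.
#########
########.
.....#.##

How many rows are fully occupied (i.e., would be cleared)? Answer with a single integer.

Answer: 2

Derivation:
Check each row:
  row 0: 5 empty cells -> not full
  row 1: 0 empty cells -> FULL (clear)
  row 2: 6 empty cells -> not full
  row 3: 4 empty cells -> not full
  row 4: 0 empty cells -> FULL (clear)
  row 5: 1 empty cell -> not full
  row 6: 6 empty cells -> not full
Total rows cleared: 2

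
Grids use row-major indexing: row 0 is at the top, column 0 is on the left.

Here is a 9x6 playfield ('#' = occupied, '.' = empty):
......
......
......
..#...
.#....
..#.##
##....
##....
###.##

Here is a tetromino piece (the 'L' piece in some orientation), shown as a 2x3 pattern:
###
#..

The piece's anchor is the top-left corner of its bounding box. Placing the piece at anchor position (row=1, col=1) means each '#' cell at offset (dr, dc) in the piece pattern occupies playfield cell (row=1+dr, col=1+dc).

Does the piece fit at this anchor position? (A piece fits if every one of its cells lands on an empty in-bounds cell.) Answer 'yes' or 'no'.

Check each piece cell at anchor (1, 1):
  offset (0,0) -> (1,1): empty -> OK
  offset (0,1) -> (1,2): empty -> OK
  offset (0,2) -> (1,3): empty -> OK
  offset (1,0) -> (2,1): empty -> OK
All cells valid: yes

Answer: yes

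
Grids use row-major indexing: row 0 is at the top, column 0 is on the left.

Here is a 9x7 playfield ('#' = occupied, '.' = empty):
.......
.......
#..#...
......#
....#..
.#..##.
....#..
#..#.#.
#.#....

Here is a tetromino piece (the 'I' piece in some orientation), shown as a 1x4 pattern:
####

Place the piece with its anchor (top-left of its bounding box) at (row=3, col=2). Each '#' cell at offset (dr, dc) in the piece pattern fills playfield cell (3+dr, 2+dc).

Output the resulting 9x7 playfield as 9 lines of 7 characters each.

Fill (3+0,2+0) = (3,2)
Fill (3+0,2+1) = (3,3)
Fill (3+0,2+2) = (3,4)
Fill (3+0,2+3) = (3,5)

Answer: .......
.......
#..#...
..#####
....#..
.#..##.
....#..
#..#.#.
#.#....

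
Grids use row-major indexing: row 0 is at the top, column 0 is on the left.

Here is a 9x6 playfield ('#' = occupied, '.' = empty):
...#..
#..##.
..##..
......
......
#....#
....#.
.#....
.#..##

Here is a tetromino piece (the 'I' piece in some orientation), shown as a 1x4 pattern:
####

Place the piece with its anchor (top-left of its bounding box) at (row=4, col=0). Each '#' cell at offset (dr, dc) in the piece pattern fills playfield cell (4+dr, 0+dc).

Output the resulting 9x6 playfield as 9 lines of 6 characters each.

Answer: ...#..
#..##.
..##..
......
####..
#....#
....#.
.#....
.#..##

Derivation:
Fill (4+0,0+0) = (4,0)
Fill (4+0,0+1) = (4,1)
Fill (4+0,0+2) = (4,2)
Fill (4+0,0+3) = (4,3)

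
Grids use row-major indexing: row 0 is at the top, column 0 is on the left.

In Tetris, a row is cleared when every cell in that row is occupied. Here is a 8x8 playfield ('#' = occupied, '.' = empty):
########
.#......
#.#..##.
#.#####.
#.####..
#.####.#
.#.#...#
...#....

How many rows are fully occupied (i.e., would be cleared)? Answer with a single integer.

Check each row:
  row 0: 0 empty cells -> FULL (clear)
  row 1: 7 empty cells -> not full
  row 2: 4 empty cells -> not full
  row 3: 2 empty cells -> not full
  row 4: 3 empty cells -> not full
  row 5: 2 empty cells -> not full
  row 6: 5 empty cells -> not full
  row 7: 7 empty cells -> not full
Total rows cleared: 1

Answer: 1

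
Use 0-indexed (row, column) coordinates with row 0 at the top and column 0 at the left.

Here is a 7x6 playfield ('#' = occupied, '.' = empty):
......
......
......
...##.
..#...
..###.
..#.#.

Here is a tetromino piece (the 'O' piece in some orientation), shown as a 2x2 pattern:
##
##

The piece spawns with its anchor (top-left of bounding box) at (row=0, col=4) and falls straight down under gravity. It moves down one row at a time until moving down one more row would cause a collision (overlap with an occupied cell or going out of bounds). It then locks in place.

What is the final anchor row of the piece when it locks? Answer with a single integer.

Answer: 1

Derivation:
Spawn at (row=0, col=4). Try each row:
  row 0: fits
  row 1: fits
  row 2: blocked -> lock at row 1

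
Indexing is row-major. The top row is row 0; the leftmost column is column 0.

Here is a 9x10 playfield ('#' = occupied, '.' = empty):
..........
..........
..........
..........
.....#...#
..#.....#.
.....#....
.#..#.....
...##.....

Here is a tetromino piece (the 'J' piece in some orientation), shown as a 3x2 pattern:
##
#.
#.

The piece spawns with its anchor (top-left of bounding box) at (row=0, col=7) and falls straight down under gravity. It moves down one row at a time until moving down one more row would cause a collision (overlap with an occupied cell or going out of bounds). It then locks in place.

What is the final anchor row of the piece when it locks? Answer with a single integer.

Answer: 4

Derivation:
Spawn at (row=0, col=7). Try each row:
  row 0: fits
  row 1: fits
  row 2: fits
  row 3: fits
  row 4: fits
  row 5: blocked -> lock at row 4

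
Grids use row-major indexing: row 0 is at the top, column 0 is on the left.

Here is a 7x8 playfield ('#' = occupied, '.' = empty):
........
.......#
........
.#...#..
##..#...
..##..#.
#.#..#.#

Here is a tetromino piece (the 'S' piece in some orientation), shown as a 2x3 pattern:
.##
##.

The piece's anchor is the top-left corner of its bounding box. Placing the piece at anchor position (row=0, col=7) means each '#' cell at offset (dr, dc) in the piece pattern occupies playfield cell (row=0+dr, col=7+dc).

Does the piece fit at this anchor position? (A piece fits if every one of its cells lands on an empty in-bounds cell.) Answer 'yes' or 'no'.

Check each piece cell at anchor (0, 7):
  offset (0,1) -> (0,8): out of bounds -> FAIL
  offset (0,2) -> (0,9): out of bounds -> FAIL
  offset (1,0) -> (1,7): occupied ('#') -> FAIL
  offset (1,1) -> (1,8): out of bounds -> FAIL
All cells valid: no

Answer: no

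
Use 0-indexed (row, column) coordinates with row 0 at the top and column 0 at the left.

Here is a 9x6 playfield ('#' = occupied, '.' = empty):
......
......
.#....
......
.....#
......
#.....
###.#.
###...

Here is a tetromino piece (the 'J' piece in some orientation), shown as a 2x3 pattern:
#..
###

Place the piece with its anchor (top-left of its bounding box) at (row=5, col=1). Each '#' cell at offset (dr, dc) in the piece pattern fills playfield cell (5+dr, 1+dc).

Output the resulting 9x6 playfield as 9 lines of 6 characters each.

Fill (5+0,1+0) = (5,1)
Fill (5+1,1+0) = (6,1)
Fill (5+1,1+1) = (6,2)
Fill (5+1,1+2) = (6,3)

Answer: ......
......
.#....
......
.....#
.#....
####..
###.#.
###...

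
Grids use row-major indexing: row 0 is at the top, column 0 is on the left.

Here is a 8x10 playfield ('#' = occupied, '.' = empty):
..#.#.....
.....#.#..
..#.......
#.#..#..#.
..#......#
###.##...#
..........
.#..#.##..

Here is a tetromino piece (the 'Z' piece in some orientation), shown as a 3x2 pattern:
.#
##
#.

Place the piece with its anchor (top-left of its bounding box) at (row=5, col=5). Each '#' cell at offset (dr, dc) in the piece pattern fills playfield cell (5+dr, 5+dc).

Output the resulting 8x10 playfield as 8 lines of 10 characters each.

Fill (5+0,5+1) = (5,6)
Fill (5+1,5+0) = (6,5)
Fill (5+1,5+1) = (6,6)
Fill (5+2,5+0) = (7,5)

Answer: ..#.#.....
.....#.#..
..#.......
#.#..#..#.
..#......#
###.###..#
.....##...
.#..####..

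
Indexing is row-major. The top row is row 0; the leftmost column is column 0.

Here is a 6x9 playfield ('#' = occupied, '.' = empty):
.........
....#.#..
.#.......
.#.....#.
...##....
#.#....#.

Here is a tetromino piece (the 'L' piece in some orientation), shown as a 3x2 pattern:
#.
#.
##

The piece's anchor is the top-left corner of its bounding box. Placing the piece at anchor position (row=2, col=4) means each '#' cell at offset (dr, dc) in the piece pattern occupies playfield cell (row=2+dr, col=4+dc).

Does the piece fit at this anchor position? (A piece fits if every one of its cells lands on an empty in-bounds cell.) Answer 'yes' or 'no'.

Check each piece cell at anchor (2, 4):
  offset (0,0) -> (2,4): empty -> OK
  offset (1,0) -> (3,4): empty -> OK
  offset (2,0) -> (4,4): occupied ('#') -> FAIL
  offset (2,1) -> (4,5): empty -> OK
All cells valid: no

Answer: no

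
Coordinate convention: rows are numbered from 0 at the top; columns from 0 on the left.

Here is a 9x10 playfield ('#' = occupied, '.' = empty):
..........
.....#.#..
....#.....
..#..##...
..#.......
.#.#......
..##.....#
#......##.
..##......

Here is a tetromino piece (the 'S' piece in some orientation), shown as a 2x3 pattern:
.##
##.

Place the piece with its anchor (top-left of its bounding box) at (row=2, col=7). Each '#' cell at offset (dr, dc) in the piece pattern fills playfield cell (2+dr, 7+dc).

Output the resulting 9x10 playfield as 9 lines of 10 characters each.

Answer: ..........
.....#.#..
....#...##
..#..####.
..#.......
.#.#......
..##.....#
#......##.
..##......

Derivation:
Fill (2+0,7+1) = (2,8)
Fill (2+0,7+2) = (2,9)
Fill (2+1,7+0) = (3,7)
Fill (2+1,7+1) = (3,8)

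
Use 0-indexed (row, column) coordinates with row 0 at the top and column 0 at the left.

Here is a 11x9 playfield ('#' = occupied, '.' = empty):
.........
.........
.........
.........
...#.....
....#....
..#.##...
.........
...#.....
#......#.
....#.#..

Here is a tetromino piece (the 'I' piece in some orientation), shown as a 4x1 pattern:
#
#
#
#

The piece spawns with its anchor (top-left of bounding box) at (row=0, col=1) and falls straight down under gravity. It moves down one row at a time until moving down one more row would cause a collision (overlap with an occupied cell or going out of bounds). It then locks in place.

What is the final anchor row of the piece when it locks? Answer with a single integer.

Answer: 7

Derivation:
Spawn at (row=0, col=1). Try each row:
  row 0: fits
  row 1: fits
  row 2: fits
  row 3: fits
  row 4: fits
  row 5: fits
  row 6: fits
  row 7: fits
  row 8: blocked -> lock at row 7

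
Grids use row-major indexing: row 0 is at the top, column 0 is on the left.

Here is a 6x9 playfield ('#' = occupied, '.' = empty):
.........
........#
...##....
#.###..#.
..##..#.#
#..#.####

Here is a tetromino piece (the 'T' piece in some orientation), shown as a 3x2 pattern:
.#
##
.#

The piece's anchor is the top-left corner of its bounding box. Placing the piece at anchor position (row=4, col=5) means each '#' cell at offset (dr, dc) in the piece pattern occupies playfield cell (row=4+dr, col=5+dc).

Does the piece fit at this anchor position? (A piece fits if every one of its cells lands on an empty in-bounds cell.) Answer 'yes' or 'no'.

Answer: no

Derivation:
Check each piece cell at anchor (4, 5):
  offset (0,1) -> (4,6): occupied ('#') -> FAIL
  offset (1,0) -> (5,5): occupied ('#') -> FAIL
  offset (1,1) -> (5,6): occupied ('#') -> FAIL
  offset (2,1) -> (6,6): out of bounds -> FAIL
All cells valid: no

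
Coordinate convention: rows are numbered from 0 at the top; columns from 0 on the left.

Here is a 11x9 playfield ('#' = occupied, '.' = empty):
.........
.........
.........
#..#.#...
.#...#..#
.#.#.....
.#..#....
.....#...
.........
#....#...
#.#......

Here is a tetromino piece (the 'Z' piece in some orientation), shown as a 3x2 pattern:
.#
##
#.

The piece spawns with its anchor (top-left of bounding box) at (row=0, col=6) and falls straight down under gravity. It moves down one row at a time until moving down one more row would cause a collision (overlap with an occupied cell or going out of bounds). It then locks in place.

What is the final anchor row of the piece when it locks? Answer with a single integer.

Spawn at (row=0, col=6). Try each row:
  row 0: fits
  row 1: fits
  row 2: fits
  row 3: fits
  row 4: fits
  row 5: fits
  row 6: fits
  row 7: fits
  row 8: fits
  row 9: blocked -> lock at row 8

Answer: 8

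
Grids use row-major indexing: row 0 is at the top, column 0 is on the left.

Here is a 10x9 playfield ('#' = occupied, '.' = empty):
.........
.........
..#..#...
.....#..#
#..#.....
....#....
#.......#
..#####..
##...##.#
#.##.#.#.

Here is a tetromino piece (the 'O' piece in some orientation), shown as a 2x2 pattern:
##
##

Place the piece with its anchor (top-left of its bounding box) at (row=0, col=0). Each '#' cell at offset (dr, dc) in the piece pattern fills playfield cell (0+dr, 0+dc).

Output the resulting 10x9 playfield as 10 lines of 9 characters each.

Fill (0+0,0+0) = (0,0)
Fill (0+0,0+1) = (0,1)
Fill (0+1,0+0) = (1,0)
Fill (0+1,0+1) = (1,1)

Answer: ##.......
##.......
..#..#...
.....#..#
#..#.....
....#....
#.......#
..#####..
##...##.#
#.##.#.#.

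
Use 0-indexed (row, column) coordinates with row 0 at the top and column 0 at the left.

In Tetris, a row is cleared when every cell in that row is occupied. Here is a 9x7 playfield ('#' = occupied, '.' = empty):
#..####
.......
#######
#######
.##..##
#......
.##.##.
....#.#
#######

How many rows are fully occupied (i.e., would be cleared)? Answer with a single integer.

Check each row:
  row 0: 2 empty cells -> not full
  row 1: 7 empty cells -> not full
  row 2: 0 empty cells -> FULL (clear)
  row 3: 0 empty cells -> FULL (clear)
  row 4: 3 empty cells -> not full
  row 5: 6 empty cells -> not full
  row 6: 3 empty cells -> not full
  row 7: 5 empty cells -> not full
  row 8: 0 empty cells -> FULL (clear)
Total rows cleared: 3

Answer: 3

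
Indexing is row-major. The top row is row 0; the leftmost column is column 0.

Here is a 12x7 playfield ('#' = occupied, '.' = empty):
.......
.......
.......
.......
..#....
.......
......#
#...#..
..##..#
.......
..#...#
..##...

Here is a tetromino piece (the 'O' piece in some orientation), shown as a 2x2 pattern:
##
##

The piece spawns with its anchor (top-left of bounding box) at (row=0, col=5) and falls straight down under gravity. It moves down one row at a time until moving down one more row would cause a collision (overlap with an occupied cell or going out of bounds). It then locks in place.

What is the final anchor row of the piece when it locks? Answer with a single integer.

Spawn at (row=0, col=5). Try each row:
  row 0: fits
  row 1: fits
  row 2: fits
  row 3: fits
  row 4: fits
  row 5: blocked -> lock at row 4

Answer: 4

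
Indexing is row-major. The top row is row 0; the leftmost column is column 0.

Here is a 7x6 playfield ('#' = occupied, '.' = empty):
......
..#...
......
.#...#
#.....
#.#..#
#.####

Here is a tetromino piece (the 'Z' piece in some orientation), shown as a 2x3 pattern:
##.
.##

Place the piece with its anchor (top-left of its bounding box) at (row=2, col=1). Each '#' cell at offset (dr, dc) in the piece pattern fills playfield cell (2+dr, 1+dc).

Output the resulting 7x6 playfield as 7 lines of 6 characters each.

Answer: ......
..#...
.##...
.###.#
#.....
#.#..#
#.####

Derivation:
Fill (2+0,1+0) = (2,1)
Fill (2+0,1+1) = (2,2)
Fill (2+1,1+1) = (3,2)
Fill (2+1,1+2) = (3,3)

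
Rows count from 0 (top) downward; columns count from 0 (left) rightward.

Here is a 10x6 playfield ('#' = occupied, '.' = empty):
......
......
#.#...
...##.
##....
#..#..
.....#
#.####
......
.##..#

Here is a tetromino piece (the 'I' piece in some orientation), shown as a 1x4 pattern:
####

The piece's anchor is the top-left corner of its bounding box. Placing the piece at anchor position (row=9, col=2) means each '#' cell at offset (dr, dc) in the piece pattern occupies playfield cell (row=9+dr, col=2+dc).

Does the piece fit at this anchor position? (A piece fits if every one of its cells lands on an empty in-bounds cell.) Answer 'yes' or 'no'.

Check each piece cell at anchor (9, 2):
  offset (0,0) -> (9,2): occupied ('#') -> FAIL
  offset (0,1) -> (9,3): empty -> OK
  offset (0,2) -> (9,4): empty -> OK
  offset (0,3) -> (9,5): occupied ('#') -> FAIL
All cells valid: no

Answer: no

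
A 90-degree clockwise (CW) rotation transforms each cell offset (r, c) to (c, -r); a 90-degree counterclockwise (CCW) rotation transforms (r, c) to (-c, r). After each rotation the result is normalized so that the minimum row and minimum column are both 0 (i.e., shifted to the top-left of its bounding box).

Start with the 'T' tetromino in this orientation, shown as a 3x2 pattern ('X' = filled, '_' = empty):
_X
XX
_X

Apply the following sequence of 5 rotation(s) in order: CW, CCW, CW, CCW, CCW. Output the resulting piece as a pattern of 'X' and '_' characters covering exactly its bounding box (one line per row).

Answer: XXX
_X_

Derivation:
Start:
_X
XX
_X
After rotation 1 (CW):
_X_
XXX
After rotation 2 (CCW):
_X
XX
_X
After rotation 3 (CW):
_X_
XXX
After rotation 4 (CCW):
_X
XX
_X
After rotation 5 (CCW):
XXX
_X_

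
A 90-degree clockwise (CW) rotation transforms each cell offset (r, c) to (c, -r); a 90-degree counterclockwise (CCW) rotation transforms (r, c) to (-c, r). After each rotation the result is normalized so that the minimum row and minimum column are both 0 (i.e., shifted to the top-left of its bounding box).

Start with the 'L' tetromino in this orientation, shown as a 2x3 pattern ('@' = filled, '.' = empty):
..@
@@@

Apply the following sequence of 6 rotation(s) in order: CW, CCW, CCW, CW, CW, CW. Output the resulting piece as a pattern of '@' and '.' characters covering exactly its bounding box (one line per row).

Start:
..@
@@@
After rotation 1 (CW):
@.
@.
@@
After rotation 2 (CCW):
..@
@@@
After rotation 3 (CCW):
@@
.@
.@
After rotation 4 (CW):
..@
@@@
After rotation 5 (CW):
@.
@.
@@
After rotation 6 (CW):
@@@
@..

Answer: @@@
@..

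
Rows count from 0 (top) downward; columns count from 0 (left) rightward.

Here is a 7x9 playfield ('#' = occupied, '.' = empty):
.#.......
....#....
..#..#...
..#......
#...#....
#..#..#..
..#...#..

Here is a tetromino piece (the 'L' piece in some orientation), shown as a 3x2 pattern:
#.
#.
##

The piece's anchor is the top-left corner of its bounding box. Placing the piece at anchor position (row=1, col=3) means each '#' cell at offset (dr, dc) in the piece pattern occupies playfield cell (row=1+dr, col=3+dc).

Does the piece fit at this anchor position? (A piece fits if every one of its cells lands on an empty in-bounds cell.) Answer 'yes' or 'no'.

Check each piece cell at anchor (1, 3):
  offset (0,0) -> (1,3): empty -> OK
  offset (1,0) -> (2,3): empty -> OK
  offset (2,0) -> (3,3): empty -> OK
  offset (2,1) -> (3,4): empty -> OK
All cells valid: yes

Answer: yes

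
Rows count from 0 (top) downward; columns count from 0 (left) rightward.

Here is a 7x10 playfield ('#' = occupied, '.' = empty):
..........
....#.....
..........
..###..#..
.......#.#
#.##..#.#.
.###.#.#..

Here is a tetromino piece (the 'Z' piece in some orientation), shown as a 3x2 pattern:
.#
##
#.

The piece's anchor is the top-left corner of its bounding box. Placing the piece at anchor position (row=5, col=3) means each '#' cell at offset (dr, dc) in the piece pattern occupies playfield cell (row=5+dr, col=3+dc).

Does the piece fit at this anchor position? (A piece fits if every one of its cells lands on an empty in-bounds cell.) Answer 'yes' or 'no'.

Check each piece cell at anchor (5, 3):
  offset (0,1) -> (5,4): empty -> OK
  offset (1,0) -> (6,3): occupied ('#') -> FAIL
  offset (1,1) -> (6,4): empty -> OK
  offset (2,0) -> (7,3): out of bounds -> FAIL
All cells valid: no

Answer: no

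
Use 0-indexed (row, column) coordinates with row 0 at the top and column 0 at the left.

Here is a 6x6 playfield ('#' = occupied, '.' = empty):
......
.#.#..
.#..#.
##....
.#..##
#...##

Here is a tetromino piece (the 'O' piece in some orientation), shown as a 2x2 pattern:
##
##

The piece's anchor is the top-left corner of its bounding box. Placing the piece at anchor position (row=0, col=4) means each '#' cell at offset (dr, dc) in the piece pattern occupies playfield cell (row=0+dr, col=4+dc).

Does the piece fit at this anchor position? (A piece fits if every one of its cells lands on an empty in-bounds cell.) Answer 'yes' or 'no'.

Answer: yes

Derivation:
Check each piece cell at anchor (0, 4):
  offset (0,0) -> (0,4): empty -> OK
  offset (0,1) -> (0,5): empty -> OK
  offset (1,0) -> (1,4): empty -> OK
  offset (1,1) -> (1,5): empty -> OK
All cells valid: yes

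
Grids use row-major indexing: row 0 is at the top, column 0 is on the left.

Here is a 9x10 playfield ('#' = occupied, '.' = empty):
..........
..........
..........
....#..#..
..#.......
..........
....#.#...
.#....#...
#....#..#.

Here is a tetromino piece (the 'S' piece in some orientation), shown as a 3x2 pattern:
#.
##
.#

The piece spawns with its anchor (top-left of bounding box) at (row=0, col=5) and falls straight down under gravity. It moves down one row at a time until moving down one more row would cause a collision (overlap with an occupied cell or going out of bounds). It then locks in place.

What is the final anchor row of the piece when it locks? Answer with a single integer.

Spawn at (row=0, col=5). Try each row:
  row 0: fits
  row 1: fits
  row 2: fits
  row 3: fits
  row 4: blocked -> lock at row 3

Answer: 3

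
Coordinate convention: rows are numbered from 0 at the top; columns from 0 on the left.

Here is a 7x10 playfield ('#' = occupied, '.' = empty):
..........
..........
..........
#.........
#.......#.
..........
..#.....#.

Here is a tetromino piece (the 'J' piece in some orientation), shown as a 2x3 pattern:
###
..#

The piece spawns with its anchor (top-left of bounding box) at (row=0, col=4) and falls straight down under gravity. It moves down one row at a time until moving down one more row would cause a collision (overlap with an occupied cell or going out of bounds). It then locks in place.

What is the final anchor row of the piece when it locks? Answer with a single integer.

Spawn at (row=0, col=4). Try each row:
  row 0: fits
  row 1: fits
  row 2: fits
  row 3: fits
  row 4: fits
  row 5: fits
  row 6: blocked -> lock at row 5

Answer: 5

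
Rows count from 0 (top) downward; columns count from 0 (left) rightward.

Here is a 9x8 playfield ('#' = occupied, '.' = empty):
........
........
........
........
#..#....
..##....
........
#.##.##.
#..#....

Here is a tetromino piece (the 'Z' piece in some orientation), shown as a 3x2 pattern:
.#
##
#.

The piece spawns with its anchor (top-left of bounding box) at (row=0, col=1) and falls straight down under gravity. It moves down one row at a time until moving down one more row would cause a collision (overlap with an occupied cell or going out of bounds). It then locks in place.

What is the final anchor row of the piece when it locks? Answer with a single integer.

Spawn at (row=0, col=1). Try each row:
  row 0: fits
  row 1: fits
  row 2: fits
  row 3: fits
  row 4: blocked -> lock at row 3

Answer: 3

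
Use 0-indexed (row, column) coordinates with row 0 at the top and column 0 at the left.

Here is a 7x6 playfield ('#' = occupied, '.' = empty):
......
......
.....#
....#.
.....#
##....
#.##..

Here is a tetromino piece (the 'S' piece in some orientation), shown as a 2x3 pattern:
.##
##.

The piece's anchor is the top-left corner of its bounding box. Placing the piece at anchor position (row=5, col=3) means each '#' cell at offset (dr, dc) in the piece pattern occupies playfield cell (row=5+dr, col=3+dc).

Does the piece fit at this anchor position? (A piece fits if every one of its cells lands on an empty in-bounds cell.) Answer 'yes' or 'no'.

Check each piece cell at anchor (5, 3):
  offset (0,1) -> (5,4): empty -> OK
  offset (0,2) -> (5,5): empty -> OK
  offset (1,0) -> (6,3): occupied ('#') -> FAIL
  offset (1,1) -> (6,4): empty -> OK
All cells valid: no

Answer: no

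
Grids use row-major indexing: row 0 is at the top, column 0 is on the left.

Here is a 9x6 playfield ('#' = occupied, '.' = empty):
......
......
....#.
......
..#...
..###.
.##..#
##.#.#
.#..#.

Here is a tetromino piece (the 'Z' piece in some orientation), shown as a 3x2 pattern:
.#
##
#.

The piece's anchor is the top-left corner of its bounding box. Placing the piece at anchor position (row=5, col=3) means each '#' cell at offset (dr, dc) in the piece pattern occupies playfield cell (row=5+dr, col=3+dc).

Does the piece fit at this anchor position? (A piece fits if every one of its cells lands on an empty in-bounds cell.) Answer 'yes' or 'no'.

Check each piece cell at anchor (5, 3):
  offset (0,1) -> (5,4): occupied ('#') -> FAIL
  offset (1,0) -> (6,3): empty -> OK
  offset (1,1) -> (6,4): empty -> OK
  offset (2,0) -> (7,3): occupied ('#') -> FAIL
All cells valid: no

Answer: no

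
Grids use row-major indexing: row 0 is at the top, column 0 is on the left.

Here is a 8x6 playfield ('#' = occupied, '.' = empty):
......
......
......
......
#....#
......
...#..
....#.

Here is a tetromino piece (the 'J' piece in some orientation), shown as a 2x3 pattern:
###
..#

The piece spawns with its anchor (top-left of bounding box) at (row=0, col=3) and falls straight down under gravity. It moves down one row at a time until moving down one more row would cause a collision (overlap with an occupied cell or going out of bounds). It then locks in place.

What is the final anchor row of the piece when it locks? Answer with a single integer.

Answer: 2

Derivation:
Spawn at (row=0, col=3). Try each row:
  row 0: fits
  row 1: fits
  row 2: fits
  row 3: blocked -> lock at row 2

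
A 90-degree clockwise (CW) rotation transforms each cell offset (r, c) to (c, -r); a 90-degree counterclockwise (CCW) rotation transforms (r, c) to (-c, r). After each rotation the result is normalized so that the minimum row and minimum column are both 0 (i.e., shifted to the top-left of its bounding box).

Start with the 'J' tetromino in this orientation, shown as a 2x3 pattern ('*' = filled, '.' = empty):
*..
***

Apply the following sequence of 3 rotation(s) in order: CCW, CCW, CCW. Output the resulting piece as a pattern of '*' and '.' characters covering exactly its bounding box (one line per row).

Answer: **
*.
*.

Derivation:
Start:
*..
***
After rotation 1 (CCW):
.*
.*
**
After rotation 2 (CCW):
***
..*
After rotation 3 (CCW):
**
*.
*.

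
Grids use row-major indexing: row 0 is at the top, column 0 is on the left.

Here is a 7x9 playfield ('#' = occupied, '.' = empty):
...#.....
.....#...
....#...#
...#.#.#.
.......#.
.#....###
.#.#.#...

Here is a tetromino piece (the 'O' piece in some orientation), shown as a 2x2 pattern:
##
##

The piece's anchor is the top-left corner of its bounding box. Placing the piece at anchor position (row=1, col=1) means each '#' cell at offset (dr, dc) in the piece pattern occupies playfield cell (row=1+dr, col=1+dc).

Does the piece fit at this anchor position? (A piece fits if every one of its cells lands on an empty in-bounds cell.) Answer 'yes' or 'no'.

Check each piece cell at anchor (1, 1):
  offset (0,0) -> (1,1): empty -> OK
  offset (0,1) -> (1,2): empty -> OK
  offset (1,0) -> (2,1): empty -> OK
  offset (1,1) -> (2,2): empty -> OK
All cells valid: yes

Answer: yes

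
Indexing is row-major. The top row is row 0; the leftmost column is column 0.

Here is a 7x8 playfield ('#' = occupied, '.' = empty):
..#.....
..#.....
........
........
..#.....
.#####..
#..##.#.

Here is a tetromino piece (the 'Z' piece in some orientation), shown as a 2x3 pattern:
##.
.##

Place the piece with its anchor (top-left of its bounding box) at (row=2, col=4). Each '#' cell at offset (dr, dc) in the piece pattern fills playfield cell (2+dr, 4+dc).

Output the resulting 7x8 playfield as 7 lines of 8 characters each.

Answer: ..#.....
..#.....
....##..
.....##.
..#.....
.#####..
#..##.#.

Derivation:
Fill (2+0,4+0) = (2,4)
Fill (2+0,4+1) = (2,5)
Fill (2+1,4+1) = (3,5)
Fill (2+1,4+2) = (3,6)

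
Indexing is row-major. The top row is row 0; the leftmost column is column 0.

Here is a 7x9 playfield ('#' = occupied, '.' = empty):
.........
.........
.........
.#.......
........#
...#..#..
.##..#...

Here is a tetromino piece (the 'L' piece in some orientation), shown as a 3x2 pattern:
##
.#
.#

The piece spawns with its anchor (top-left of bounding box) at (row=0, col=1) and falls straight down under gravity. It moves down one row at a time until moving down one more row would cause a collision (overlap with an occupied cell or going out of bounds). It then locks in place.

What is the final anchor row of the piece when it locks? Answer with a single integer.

Spawn at (row=0, col=1). Try each row:
  row 0: fits
  row 1: fits
  row 2: fits
  row 3: blocked -> lock at row 2

Answer: 2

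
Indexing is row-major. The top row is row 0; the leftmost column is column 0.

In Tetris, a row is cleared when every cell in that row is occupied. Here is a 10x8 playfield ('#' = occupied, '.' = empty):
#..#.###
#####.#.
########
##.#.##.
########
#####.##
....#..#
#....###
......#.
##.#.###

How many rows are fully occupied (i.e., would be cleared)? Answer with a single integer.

Check each row:
  row 0: 3 empty cells -> not full
  row 1: 2 empty cells -> not full
  row 2: 0 empty cells -> FULL (clear)
  row 3: 3 empty cells -> not full
  row 4: 0 empty cells -> FULL (clear)
  row 5: 1 empty cell -> not full
  row 6: 6 empty cells -> not full
  row 7: 4 empty cells -> not full
  row 8: 7 empty cells -> not full
  row 9: 2 empty cells -> not full
Total rows cleared: 2

Answer: 2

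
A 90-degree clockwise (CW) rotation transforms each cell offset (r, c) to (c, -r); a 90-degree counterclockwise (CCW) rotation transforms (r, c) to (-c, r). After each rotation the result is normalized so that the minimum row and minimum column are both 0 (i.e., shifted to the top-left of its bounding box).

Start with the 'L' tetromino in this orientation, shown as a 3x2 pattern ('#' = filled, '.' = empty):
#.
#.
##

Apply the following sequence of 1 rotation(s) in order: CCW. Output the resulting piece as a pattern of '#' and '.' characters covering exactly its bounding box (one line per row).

Answer: ..#
###

Derivation:
Start:
#.
#.
##
After rotation 1 (CCW):
..#
###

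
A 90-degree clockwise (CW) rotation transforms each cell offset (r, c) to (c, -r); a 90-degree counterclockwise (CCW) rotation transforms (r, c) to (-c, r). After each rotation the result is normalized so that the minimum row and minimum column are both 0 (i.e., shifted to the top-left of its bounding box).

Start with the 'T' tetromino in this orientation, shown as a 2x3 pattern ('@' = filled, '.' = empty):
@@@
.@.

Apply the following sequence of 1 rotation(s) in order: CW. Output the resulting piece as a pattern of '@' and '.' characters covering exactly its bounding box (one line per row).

Answer: .@
@@
.@

Derivation:
Start:
@@@
.@.
After rotation 1 (CW):
.@
@@
.@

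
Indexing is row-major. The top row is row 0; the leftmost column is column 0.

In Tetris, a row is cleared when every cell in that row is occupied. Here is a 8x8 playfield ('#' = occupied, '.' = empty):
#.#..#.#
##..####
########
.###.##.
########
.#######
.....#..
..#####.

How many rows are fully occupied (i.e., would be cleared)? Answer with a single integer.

Answer: 2

Derivation:
Check each row:
  row 0: 4 empty cells -> not full
  row 1: 2 empty cells -> not full
  row 2: 0 empty cells -> FULL (clear)
  row 3: 3 empty cells -> not full
  row 4: 0 empty cells -> FULL (clear)
  row 5: 1 empty cell -> not full
  row 6: 7 empty cells -> not full
  row 7: 3 empty cells -> not full
Total rows cleared: 2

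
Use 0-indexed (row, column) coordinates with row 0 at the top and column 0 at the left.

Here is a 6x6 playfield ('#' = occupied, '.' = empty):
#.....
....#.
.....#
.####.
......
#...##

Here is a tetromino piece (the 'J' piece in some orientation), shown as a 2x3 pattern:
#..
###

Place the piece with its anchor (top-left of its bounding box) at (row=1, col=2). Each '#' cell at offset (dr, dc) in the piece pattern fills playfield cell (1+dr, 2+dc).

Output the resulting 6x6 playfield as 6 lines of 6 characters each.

Answer: #.....
..#.#.
..####
.####.
......
#...##

Derivation:
Fill (1+0,2+0) = (1,2)
Fill (1+1,2+0) = (2,2)
Fill (1+1,2+1) = (2,3)
Fill (1+1,2+2) = (2,4)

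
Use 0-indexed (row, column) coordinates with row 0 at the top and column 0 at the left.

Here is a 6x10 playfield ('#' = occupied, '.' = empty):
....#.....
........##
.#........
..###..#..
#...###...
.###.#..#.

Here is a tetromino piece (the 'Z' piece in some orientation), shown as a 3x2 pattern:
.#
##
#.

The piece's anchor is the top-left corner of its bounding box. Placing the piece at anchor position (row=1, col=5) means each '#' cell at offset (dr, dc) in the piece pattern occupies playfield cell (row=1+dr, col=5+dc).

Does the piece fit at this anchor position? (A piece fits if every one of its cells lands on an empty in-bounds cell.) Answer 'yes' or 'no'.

Answer: yes

Derivation:
Check each piece cell at anchor (1, 5):
  offset (0,1) -> (1,6): empty -> OK
  offset (1,0) -> (2,5): empty -> OK
  offset (1,1) -> (2,6): empty -> OK
  offset (2,0) -> (3,5): empty -> OK
All cells valid: yes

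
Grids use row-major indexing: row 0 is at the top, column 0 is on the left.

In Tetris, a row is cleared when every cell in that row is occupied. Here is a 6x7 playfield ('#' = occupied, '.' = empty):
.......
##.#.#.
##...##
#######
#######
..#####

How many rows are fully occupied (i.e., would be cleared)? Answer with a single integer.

Check each row:
  row 0: 7 empty cells -> not full
  row 1: 3 empty cells -> not full
  row 2: 3 empty cells -> not full
  row 3: 0 empty cells -> FULL (clear)
  row 4: 0 empty cells -> FULL (clear)
  row 5: 2 empty cells -> not full
Total rows cleared: 2

Answer: 2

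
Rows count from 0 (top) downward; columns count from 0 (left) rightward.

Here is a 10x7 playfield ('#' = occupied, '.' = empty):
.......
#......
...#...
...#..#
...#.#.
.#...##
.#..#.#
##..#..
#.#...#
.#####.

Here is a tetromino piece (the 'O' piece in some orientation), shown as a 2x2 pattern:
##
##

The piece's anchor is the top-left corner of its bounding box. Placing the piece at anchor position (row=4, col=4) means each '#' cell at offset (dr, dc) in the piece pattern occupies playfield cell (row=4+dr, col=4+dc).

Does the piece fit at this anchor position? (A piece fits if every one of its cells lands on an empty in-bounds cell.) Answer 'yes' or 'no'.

Answer: no

Derivation:
Check each piece cell at anchor (4, 4):
  offset (0,0) -> (4,4): empty -> OK
  offset (0,1) -> (4,5): occupied ('#') -> FAIL
  offset (1,0) -> (5,4): empty -> OK
  offset (1,1) -> (5,5): occupied ('#') -> FAIL
All cells valid: no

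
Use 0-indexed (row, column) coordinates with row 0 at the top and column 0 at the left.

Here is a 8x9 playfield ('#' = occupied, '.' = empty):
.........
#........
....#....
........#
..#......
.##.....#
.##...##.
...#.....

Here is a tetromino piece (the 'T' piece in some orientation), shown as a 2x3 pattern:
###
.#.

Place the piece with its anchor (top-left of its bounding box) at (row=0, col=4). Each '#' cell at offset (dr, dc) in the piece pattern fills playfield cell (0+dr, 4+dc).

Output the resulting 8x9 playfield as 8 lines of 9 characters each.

Answer: ....###..
#....#...
....#....
........#
..#......
.##.....#
.##...##.
...#.....

Derivation:
Fill (0+0,4+0) = (0,4)
Fill (0+0,4+1) = (0,5)
Fill (0+0,4+2) = (0,6)
Fill (0+1,4+1) = (1,5)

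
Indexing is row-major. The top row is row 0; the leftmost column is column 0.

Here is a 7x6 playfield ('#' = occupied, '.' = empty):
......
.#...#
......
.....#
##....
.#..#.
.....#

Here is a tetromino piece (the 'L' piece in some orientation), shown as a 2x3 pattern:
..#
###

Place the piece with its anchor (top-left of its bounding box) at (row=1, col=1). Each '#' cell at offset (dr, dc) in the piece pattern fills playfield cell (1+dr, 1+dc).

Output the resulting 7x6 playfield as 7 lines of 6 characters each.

Answer: ......
.#.#.#
.###..
.....#
##....
.#..#.
.....#

Derivation:
Fill (1+0,1+2) = (1,3)
Fill (1+1,1+0) = (2,1)
Fill (1+1,1+1) = (2,2)
Fill (1+1,1+2) = (2,3)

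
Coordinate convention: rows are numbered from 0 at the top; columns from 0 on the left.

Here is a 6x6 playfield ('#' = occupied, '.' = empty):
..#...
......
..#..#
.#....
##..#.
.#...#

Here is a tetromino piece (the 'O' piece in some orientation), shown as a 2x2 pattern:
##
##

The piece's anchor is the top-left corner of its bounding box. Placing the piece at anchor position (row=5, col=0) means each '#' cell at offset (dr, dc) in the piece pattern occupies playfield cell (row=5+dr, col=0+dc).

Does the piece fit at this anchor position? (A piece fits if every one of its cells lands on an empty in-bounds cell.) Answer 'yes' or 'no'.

Check each piece cell at anchor (5, 0):
  offset (0,0) -> (5,0): empty -> OK
  offset (0,1) -> (5,1): occupied ('#') -> FAIL
  offset (1,0) -> (6,0): out of bounds -> FAIL
  offset (1,1) -> (6,1): out of bounds -> FAIL
All cells valid: no

Answer: no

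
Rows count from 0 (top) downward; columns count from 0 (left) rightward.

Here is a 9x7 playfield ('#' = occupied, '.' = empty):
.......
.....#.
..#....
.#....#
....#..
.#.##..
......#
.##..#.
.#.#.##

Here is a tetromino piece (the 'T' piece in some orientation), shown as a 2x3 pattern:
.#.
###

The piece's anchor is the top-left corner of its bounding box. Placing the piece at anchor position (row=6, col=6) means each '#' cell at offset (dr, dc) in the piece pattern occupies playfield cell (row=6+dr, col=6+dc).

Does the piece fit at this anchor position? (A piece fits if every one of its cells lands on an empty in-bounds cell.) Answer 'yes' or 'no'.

Answer: no

Derivation:
Check each piece cell at anchor (6, 6):
  offset (0,1) -> (6,7): out of bounds -> FAIL
  offset (1,0) -> (7,6): empty -> OK
  offset (1,1) -> (7,7): out of bounds -> FAIL
  offset (1,2) -> (7,8): out of bounds -> FAIL
All cells valid: no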